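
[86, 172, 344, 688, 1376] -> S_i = 86*2^i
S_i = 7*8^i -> [7, 56, 448, 3584, 28672]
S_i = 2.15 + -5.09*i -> [2.15, -2.94, -8.03, -13.12, -18.21]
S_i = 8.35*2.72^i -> [8.35, 22.71, 61.78, 168.03, 457.05]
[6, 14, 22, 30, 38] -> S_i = 6 + 8*i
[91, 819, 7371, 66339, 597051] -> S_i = 91*9^i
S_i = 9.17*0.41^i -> [9.17, 3.76, 1.54, 0.63, 0.26]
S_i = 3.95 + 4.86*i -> [3.95, 8.81, 13.67, 18.53, 23.39]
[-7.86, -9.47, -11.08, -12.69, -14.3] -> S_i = -7.86 + -1.61*i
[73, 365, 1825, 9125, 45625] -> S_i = 73*5^i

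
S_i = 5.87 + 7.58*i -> [5.87, 13.45, 21.03, 28.61, 36.19]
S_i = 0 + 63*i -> [0, 63, 126, 189, 252]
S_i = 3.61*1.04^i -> [3.61, 3.75, 3.9, 4.06, 4.22]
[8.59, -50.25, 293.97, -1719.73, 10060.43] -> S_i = 8.59*(-5.85)^i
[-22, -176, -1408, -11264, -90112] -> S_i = -22*8^i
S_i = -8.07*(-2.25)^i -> [-8.07, 18.16, -40.85, 91.92, -206.83]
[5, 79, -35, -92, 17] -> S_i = Random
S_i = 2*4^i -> [2, 8, 32, 128, 512]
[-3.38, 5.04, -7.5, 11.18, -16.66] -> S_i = -3.38*(-1.49)^i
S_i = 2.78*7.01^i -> [2.78, 19.49, 136.61, 957.63, 6713.0]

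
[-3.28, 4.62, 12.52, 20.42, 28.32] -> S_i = -3.28 + 7.90*i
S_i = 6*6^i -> [6, 36, 216, 1296, 7776]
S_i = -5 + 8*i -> [-5, 3, 11, 19, 27]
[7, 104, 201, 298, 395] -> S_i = 7 + 97*i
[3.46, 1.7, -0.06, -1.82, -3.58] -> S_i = 3.46 + -1.76*i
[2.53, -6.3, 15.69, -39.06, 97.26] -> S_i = 2.53*(-2.49)^i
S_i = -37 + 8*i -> [-37, -29, -21, -13, -5]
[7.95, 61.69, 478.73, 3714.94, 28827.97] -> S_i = 7.95*7.76^i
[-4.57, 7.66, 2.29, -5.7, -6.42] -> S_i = Random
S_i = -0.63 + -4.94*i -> [-0.63, -5.57, -10.51, -15.45, -20.39]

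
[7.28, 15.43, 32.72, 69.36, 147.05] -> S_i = 7.28*2.12^i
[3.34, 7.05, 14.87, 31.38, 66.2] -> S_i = 3.34*2.11^i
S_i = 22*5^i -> [22, 110, 550, 2750, 13750]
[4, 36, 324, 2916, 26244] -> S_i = 4*9^i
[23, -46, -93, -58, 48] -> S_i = Random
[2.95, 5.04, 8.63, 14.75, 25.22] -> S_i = 2.95*1.71^i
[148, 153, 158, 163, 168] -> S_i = 148 + 5*i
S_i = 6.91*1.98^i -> [6.91, 13.68, 27.09, 53.64, 106.2]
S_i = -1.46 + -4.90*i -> [-1.46, -6.36, -11.26, -16.16, -21.06]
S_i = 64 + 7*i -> [64, 71, 78, 85, 92]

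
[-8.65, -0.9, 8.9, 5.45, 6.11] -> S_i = Random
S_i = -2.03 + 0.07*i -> [-2.03, -1.96, -1.89, -1.82, -1.75]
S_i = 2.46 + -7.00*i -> [2.46, -4.54, -11.54, -18.54, -25.54]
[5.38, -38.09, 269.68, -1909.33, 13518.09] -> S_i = 5.38*(-7.08)^i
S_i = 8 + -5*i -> [8, 3, -2, -7, -12]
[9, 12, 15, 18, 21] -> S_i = 9 + 3*i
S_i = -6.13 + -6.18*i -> [-6.13, -12.31, -18.49, -24.67, -30.85]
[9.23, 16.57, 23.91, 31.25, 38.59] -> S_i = 9.23 + 7.34*i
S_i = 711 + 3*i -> [711, 714, 717, 720, 723]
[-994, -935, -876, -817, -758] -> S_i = -994 + 59*i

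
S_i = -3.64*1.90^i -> [-3.64, -6.92, -13.14, -24.97, -47.44]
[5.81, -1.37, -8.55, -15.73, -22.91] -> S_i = 5.81 + -7.18*i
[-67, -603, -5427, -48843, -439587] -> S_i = -67*9^i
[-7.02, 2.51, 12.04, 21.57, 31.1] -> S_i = -7.02 + 9.53*i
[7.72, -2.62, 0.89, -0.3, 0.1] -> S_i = 7.72*(-0.34)^i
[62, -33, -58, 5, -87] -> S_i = Random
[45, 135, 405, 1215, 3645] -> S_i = 45*3^i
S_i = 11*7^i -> [11, 77, 539, 3773, 26411]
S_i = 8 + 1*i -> [8, 9, 10, 11, 12]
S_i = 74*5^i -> [74, 370, 1850, 9250, 46250]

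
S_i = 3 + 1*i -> [3, 4, 5, 6, 7]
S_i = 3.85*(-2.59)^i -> [3.85, -9.97, 25.83, -66.89, 173.24]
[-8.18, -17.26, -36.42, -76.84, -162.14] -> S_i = -8.18*2.11^i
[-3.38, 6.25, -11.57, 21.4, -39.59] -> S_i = -3.38*(-1.85)^i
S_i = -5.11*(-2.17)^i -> [-5.11, 11.09, -24.06, 52.22, -113.31]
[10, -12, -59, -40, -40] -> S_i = Random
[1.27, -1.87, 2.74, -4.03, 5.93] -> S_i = 1.27*(-1.47)^i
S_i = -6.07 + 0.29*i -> [-6.07, -5.78, -5.49, -5.2, -4.91]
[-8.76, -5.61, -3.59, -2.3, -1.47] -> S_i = -8.76*0.64^i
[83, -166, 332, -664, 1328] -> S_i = 83*-2^i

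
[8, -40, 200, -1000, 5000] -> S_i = 8*-5^i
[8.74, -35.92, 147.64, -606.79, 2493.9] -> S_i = 8.74*(-4.11)^i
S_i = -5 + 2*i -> [-5, -3, -1, 1, 3]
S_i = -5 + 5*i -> [-5, 0, 5, 10, 15]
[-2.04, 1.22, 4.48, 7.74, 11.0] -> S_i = -2.04 + 3.26*i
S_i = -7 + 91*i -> [-7, 84, 175, 266, 357]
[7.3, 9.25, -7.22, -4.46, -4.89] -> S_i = Random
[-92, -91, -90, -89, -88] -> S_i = -92 + 1*i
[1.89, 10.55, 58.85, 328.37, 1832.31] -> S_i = 1.89*5.58^i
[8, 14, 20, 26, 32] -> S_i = 8 + 6*i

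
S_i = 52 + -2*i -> [52, 50, 48, 46, 44]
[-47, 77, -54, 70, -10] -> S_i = Random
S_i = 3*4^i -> [3, 12, 48, 192, 768]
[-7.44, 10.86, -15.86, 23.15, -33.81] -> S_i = -7.44*(-1.46)^i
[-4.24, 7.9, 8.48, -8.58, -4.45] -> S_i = Random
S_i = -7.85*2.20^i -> [-7.85, -17.27, -37.99, -83.59, -183.89]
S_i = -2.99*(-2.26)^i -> [-2.99, 6.76, -15.27, 34.51, -78.0]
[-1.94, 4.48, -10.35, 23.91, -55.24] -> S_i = -1.94*(-2.31)^i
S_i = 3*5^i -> [3, 15, 75, 375, 1875]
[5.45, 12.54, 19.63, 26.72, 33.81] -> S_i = 5.45 + 7.09*i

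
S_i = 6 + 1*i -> [6, 7, 8, 9, 10]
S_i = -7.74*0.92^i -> [-7.74, -7.12, -6.55, -6.03, -5.54]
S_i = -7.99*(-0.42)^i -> [-7.99, 3.36, -1.41, 0.59, -0.25]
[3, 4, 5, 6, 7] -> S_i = 3 + 1*i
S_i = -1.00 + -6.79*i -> [-1.0, -7.79, -14.58, -21.37, -28.16]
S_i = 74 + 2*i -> [74, 76, 78, 80, 82]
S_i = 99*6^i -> [99, 594, 3564, 21384, 128304]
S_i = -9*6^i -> [-9, -54, -324, -1944, -11664]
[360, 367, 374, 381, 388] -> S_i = 360 + 7*i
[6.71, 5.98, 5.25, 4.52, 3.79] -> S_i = 6.71 + -0.73*i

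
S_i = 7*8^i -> [7, 56, 448, 3584, 28672]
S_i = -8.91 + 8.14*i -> [-8.91, -0.77, 7.37, 15.51, 23.65]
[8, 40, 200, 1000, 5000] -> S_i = 8*5^i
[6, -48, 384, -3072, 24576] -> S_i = 6*-8^i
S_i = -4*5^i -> [-4, -20, -100, -500, -2500]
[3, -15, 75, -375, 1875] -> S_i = 3*-5^i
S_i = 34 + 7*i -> [34, 41, 48, 55, 62]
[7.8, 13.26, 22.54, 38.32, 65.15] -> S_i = 7.80*1.70^i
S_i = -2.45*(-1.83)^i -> [-2.45, 4.48, -8.2, 15.01, -27.48]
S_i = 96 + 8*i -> [96, 104, 112, 120, 128]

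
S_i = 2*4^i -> [2, 8, 32, 128, 512]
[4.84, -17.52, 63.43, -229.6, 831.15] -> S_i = 4.84*(-3.62)^i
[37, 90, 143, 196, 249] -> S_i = 37 + 53*i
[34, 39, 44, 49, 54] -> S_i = 34 + 5*i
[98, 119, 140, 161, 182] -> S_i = 98 + 21*i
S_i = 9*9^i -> [9, 81, 729, 6561, 59049]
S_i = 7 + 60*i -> [7, 67, 127, 187, 247]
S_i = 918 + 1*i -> [918, 919, 920, 921, 922]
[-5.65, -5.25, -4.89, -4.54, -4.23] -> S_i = -5.65*0.93^i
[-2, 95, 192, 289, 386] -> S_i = -2 + 97*i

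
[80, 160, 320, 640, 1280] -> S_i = 80*2^i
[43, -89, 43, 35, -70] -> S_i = Random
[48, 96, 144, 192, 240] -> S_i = 48 + 48*i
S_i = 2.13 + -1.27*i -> [2.13, 0.86, -0.41, -1.68, -2.95]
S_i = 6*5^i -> [6, 30, 150, 750, 3750]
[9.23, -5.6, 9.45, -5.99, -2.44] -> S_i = Random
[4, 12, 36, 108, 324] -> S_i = 4*3^i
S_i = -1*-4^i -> [-1, 4, -16, 64, -256]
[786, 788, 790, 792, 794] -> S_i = 786 + 2*i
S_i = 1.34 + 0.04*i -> [1.34, 1.38, 1.42, 1.46, 1.5]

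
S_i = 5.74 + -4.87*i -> [5.74, 0.87, -4.0, -8.87, -13.74]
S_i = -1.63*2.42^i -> [-1.63, -3.94, -9.55, -23.1, -55.9]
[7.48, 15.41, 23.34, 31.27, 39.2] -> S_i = 7.48 + 7.93*i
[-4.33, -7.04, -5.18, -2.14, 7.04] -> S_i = Random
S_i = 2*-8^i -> [2, -16, 128, -1024, 8192]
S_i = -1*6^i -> [-1, -6, -36, -216, -1296]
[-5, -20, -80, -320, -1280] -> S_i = -5*4^i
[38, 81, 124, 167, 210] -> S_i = 38 + 43*i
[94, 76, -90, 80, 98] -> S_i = Random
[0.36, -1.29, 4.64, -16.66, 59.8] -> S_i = 0.36*(-3.59)^i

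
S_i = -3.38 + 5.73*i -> [-3.38, 2.35, 8.08, 13.81, 19.54]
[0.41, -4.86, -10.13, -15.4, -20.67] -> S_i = 0.41 + -5.27*i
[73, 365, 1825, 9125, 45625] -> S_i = 73*5^i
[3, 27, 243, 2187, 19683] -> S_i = 3*9^i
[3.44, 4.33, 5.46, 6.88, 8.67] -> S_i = 3.44*1.26^i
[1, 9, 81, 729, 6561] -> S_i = 1*9^i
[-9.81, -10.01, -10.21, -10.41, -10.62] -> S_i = -9.81*1.02^i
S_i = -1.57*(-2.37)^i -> [-1.57, 3.72, -8.82, 20.9, -49.53]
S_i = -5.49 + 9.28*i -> [-5.49, 3.79, 13.07, 22.35, 31.63]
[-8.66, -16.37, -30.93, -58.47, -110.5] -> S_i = -8.66*1.89^i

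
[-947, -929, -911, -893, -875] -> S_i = -947 + 18*i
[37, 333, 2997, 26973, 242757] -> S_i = 37*9^i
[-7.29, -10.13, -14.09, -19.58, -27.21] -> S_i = -7.29*1.39^i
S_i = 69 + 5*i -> [69, 74, 79, 84, 89]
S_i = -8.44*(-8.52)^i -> [-8.44, 71.91, -612.66, 5219.89, -44473.45]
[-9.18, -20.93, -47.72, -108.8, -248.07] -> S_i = -9.18*2.28^i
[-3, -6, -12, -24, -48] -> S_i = -3*2^i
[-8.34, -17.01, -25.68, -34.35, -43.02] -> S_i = -8.34 + -8.67*i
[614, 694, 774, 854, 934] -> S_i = 614 + 80*i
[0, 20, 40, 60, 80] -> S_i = 0 + 20*i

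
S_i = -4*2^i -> [-4, -8, -16, -32, -64]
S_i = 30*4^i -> [30, 120, 480, 1920, 7680]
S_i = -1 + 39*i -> [-1, 38, 77, 116, 155]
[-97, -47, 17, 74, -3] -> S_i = Random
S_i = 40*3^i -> [40, 120, 360, 1080, 3240]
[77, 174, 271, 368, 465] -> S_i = 77 + 97*i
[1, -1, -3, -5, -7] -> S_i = 1 + -2*i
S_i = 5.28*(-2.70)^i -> [5.28, -14.26, 38.49, -103.93, 280.6]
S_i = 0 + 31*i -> [0, 31, 62, 93, 124]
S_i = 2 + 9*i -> [2, 11, 20, 29, 38]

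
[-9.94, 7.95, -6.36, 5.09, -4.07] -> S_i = -9.94*(-0.80)^i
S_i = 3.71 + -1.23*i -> [3.71, 2.48, 1.25, 0.02, -1.21]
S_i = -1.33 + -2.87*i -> [-1.33, -4.2, -7.07, -9.94, -12.81]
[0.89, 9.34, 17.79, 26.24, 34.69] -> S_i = 0.89 + 8.45*i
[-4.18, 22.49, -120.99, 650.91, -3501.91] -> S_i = -4.18*(-5.38)^i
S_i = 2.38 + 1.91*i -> [2.38, 4.29, 6.2, 8.11, 10.02]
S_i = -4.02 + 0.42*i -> [-4.02, -3.6, -3.18, -2.76, -2.34]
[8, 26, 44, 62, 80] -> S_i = 8 + 18*i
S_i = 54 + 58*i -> [54, 112, 170, 228, 286]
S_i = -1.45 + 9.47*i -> [-1.45, 8.02, 17.49, 26.96, 36.43]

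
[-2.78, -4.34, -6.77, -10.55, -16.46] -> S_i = -2.78*1.56^i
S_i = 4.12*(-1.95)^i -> [4.12, -8.03, 15.67, -30.55, 59.57]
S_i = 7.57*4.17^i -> [7.57, 31.57, 131.63, 548.91, 2288.97]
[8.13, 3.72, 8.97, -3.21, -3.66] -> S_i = Random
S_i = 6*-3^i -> [6, -18, 54, -162, 486]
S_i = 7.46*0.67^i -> [7.46, 5.0, 3.35, 2.24, 1.5]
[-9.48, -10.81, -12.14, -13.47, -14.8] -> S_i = -9.48 + -1.33*i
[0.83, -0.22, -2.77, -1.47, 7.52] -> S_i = Random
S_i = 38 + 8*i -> [38, 46, 54, 62, 70]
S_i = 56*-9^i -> [56, -504, 4536, -40824, 367416]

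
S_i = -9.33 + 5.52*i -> [-9.33, -3.81, 1.71, 7.23, 12.75]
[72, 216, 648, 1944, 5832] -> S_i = 72*3^i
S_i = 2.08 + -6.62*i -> [2.08, -4.54, -11.16, -17.78, -24.4]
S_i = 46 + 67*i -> [46, 113, 180, 247, 314]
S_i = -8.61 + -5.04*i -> [-8.61, -13.65, -18.69, -23.73, -28.77]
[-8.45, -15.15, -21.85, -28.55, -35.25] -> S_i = -8.45 + -6.70*i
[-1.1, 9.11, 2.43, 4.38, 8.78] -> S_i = Random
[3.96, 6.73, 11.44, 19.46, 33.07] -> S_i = 3.96*1.70^i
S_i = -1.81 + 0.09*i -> [-1.81, -1.72, -1.63, -1.54, -1.45]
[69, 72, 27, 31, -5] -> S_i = Random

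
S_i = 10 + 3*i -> [10, 13, 16, 19, 22]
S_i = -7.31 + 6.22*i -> [-7.31, -1.09, 5.13, 11.35, 17.57]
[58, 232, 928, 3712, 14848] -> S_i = 58*4^i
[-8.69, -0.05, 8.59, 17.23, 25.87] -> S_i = -8.69 + 8.64*i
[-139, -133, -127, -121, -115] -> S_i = -139 + 6*i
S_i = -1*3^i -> [-1, -3, -9, -27, -81]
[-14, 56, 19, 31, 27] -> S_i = Random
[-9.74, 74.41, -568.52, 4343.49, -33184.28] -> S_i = -9.74*(-7.64)^i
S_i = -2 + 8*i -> [-2, 6, 14, 22, 30]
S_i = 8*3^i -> [8, 24, 72, 216, 648]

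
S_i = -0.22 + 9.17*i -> [-0.22, 8.95, 18.12, 27.29, 36.46]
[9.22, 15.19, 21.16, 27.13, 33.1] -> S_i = 9.22 + 5.97*i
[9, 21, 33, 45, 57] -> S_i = 9 + 12*i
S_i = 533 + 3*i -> [533, 536, 539, 542, 545]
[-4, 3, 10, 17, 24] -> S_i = -4 + 7*i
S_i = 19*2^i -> [19, 38, 76, 152, 304]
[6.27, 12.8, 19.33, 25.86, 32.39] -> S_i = 6.27 + 6.53*i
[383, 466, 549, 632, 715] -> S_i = 383 + 83*i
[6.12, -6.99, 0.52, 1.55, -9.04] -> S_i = Random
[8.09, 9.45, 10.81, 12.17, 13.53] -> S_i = 8.09 + 1.36*i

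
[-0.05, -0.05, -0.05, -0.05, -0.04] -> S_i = -0.05*0.97^i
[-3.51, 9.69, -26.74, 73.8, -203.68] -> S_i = -3.51*(-2.76)^i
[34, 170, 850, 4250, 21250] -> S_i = 34*5^i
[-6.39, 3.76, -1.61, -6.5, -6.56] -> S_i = Random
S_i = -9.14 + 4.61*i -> [-9.14, -4.53, 0.08, 4.69, 9.3]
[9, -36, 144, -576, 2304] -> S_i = 9*-4^i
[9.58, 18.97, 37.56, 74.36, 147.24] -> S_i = 9.58*1.98^i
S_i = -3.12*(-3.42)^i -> [-3.12, 10.67, -36.49, 124.81, -426.83]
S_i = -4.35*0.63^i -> [-4.35, -2.74, -1.73, -1.09, -0.69]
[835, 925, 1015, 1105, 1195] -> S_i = 835 + 90*i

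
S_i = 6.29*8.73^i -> [6.29, 54.91, 479.38, 4184.98, 36534.87]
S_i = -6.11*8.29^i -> [-6.11, -50.65, -419.9, -3481.01, -28857.54]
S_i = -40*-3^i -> [-40, 120, -360, 1080, -3240]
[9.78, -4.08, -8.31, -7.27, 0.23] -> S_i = Random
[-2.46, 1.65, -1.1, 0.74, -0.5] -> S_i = -2.46*(-0.67)^i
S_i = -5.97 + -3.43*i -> [-5.97, -9.4, -12.83, -16.26, -19.69]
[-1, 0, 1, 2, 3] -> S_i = -1 + 1*i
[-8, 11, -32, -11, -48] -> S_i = Random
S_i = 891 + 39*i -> [891, 930, 969, 1008, 1047]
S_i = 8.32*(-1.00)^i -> [8.32, -8.32, 8.32, -8.32, 8.32]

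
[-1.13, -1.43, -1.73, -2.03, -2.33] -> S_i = -1.13 + -0.30*i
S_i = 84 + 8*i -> [84, 92, 100, 108, 116]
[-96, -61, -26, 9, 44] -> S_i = -96 + 35*i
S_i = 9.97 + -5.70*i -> [9.97, 4.27, -1.43, -7.13, -12.83]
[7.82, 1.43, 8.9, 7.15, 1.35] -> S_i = Random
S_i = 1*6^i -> [1, 6, 36, 216, 1296]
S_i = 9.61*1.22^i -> [9.61, 11.72, 14.3, 17.45, 21.29]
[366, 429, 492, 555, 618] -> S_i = 366 + 63*i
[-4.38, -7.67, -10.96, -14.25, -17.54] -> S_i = -4.38 + -3.29*i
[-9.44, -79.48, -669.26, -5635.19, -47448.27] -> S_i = -9.44*8.42^i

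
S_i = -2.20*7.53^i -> [-2.2, -16.57, -124.74, -939.31, -7072.98]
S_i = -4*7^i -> [-4, -28, -196, -1372, -9604]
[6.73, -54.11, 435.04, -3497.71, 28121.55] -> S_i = 6.73*(-8.04)^i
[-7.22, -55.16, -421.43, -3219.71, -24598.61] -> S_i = -7.22*7.64^i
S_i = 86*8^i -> [86, 688, 5504, 44032, 352256]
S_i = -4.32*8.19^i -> [-4.32, -35.38, -289.77, -2373.21, -19436.56]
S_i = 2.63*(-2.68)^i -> [2.63, -7.05, 18.89, -50.62, 135.67]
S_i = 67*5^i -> [67, 335, 1675, 8375, 41875]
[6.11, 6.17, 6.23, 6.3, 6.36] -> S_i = 6.11*1.01^i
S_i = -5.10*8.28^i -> [-5.1, -42.23, -349.65, -2895.08, -23971.3]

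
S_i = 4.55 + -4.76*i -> [4.55, -0.21, -4.97, -9.73, -14.49]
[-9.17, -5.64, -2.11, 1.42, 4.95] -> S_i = -9.17 + 3.53*i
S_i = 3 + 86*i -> [3, 89, 175, 261, 347]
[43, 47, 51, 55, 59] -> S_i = 43 + 4*i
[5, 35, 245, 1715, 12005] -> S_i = 5*7^i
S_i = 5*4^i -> [5, 20, 80, 320, 1280]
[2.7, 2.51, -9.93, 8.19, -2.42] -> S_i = Random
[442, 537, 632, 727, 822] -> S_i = 442 + 95*i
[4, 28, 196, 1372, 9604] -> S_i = 4*7^i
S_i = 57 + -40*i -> [57, 17, -23, -63, -103]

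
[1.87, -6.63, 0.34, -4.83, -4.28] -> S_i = Random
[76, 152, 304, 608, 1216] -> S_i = 76*2^i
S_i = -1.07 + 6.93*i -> [-1.07, 5.86, 12.79, 19.72, 26.65]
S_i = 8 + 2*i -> [8, 10, 12, 14, 16]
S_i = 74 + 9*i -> [74, 83, 92, 101, 110]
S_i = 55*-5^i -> [55, -275, 1375, -6875, 34375]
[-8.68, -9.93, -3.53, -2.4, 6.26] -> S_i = Random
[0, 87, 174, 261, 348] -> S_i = 0 + 87*i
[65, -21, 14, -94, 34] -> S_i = Random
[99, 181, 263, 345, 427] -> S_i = 99 + 82*i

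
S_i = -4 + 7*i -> [-4, 3, 10, 17, 24]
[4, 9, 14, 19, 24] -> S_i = 4 + 5*i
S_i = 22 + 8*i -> [22, 30, 38, 46, 54]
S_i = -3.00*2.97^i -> [-3.0, -8.91, -26.46, -78.59, -233.42]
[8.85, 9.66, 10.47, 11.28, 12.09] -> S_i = 8.85 + 0.81*i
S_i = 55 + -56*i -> [55, -1, -57, -113, -169]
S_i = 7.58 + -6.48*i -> [7.58, 1.1, -5.38, -11.86, -18.34]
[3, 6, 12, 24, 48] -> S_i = 3*2^i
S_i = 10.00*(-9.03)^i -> [10.0, -90.3, 815.41, -7363.14, 66489.18]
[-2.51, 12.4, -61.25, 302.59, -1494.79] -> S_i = -2.51*(-4.94)^i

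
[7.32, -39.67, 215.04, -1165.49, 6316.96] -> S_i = 7.32*(-5.42)^i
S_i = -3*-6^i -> [-3, 18, -108, 648, -3888]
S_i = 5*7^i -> [5, 35, 245, 1715, 12005]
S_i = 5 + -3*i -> [5, 2, -1, -4, -7]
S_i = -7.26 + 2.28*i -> [-7.26, -4.98, -2.7, -0.42, 1.86]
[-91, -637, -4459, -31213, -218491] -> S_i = -91*7^i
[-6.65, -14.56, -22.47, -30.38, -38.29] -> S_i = -6.65 + -7.91*i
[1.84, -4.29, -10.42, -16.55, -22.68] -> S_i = 1.84 + -6.13*i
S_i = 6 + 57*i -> [6, 63, 120, 177, 234]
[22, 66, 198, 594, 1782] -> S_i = 22*3^i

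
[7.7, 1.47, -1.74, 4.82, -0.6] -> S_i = Random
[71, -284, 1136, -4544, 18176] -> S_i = 71*-4^i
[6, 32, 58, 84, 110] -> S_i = 6 + 26*i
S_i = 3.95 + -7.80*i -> [3.95, -3.85, -11.65, -19.45, -27.25]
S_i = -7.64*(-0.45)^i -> [-7.64, 3.44, -1.55, 0.7, -0.31]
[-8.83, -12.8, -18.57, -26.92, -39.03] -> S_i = -8.83*1.45^i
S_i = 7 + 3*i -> [7, 10, 13, 16, 19]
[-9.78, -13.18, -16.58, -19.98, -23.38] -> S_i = -9.78 + -3.40*i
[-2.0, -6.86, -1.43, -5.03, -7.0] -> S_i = Random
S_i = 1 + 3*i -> [1, 4, 7, 10, 13]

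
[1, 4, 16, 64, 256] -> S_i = 1*4^i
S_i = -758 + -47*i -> [-758, -805, -852, -899, -946]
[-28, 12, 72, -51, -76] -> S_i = Random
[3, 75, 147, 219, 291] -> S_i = 3 + 72*i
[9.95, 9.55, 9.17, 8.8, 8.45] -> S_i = 9.95*0.96^i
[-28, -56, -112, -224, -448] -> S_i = -28*2^i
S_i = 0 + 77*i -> [0, 77, 154, 231, 308]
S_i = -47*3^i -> [-47, -141, -423, -1269, -3807]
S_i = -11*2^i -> [-11, -22, -44, -88, -176]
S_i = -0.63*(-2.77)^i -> [-0.63, 1.75, -4.83, 13.39, -37.09]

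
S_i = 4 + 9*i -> [4, 13, 22, 31, 40]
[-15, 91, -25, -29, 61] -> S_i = Random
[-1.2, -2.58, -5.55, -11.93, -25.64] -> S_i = -1.20*2.15^i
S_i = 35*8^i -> [35, 280, 2240, 17920, 143360]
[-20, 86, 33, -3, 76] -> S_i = Random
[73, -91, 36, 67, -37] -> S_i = Random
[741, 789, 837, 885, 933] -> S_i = 741 + 48*i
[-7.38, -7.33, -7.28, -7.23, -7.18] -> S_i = -7.38 + 0.05*i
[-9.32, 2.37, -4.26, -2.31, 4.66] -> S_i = Random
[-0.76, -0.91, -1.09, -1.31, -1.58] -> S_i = -0.76*1.20^i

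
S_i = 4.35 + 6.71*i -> [4.35, 11.06, 17.77, 24.48, 31.19]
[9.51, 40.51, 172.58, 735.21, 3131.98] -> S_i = 9.51*4.26^i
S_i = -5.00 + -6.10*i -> [-5.0, -11.1, -17.2, -23.3, -29.4]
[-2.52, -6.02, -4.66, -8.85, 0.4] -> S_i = Random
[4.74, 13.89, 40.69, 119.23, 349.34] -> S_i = 4.74*2.93^i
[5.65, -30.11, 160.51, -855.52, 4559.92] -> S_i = 5.65*(-5.33)^i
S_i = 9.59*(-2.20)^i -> [9.59, -21.1, 46.42, -102.11, 224.65]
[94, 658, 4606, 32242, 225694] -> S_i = 94*7^i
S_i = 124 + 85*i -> [124, 209, 294, 379, 464]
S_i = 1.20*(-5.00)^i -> [1.2, -6.0, 30.0, -150.0, 750.0]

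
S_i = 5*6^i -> [5, 30, 180, 1080, 6480]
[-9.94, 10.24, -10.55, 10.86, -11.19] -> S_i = -9.94*(-1.03)^i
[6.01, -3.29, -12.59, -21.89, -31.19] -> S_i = 6.01 + -9.30*i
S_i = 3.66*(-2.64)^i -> [3.66, -9.66, 25.51, -67.34, 177.79]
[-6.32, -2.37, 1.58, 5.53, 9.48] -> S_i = -6.32 + 3.95*i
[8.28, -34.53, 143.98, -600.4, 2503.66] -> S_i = 8.28*(-4.17)^i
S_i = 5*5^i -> [5, 25, 125, 625, 3125]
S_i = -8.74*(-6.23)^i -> [-8.74, 54.45, -339.22, 2113.37, -13166.3]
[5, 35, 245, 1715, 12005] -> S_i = 5*7^i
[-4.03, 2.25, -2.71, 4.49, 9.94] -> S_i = Random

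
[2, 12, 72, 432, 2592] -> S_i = 2*6^i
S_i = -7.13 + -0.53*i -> [-7.13, -7.66, -8.19, -8.72, -9.25]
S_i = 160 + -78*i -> [160, 82, 4, -74, -152]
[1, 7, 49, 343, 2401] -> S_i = 1*7^i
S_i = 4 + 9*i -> [4, 13, 22, 31, 40]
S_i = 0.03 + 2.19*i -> [0.03, 2.22, 4.41, 6.6, 8.79]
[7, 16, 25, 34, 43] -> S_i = 7 + 9*i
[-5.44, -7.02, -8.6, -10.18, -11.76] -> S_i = -5.44 + -1.58*i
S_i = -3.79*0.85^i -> [-3.79, -3.22, -2.74, -2.33, -1.98]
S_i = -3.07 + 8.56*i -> [-3.07, 5.49, 14.05, 22.61, 31.17]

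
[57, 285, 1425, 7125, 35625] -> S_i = 57*5^i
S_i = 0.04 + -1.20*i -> [0.04, -1.16, -2.36, -3.56, -4.76]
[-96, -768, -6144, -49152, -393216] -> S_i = -96*8^i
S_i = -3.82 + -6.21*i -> [-3.82, -10.03, -16.24, -22.45, -28.66]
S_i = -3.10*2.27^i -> [-3.1, -7.04, -15.97, -36.26, -82.31]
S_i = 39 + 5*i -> [39, 44, 49, 54, 59]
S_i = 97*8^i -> [97, 776, 6208, 49664, 397312]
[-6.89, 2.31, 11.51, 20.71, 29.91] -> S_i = -6.89 + 9.20*i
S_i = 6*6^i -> [6, 36, 216, 1296, 7776]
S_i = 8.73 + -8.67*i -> [8.73, 0.06, -8.61, -17.28, -25.95]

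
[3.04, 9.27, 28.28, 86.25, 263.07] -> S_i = 3.04*3.05^i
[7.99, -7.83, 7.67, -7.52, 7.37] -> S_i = 7.99*(-0.98)^i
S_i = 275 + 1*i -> [275, 276, 277, 278, 279]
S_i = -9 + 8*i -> [-9, -1, 7, 15, 23]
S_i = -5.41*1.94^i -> [-5.41, -10.5, -20.36, -39.5, -76.63]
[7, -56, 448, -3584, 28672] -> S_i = 7*-8^i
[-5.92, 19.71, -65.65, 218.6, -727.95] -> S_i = -5.92*(-3.33)^i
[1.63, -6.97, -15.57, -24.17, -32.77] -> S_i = 1.63 + -8.60*i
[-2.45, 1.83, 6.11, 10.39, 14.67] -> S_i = -2.45 + 4.28*i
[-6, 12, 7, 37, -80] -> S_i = Random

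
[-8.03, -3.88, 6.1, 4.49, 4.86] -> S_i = Random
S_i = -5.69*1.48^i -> [-5.69, -8.42, -12.46, -18.45, -27.3]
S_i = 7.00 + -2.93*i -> [7.0, 4.07, 1.14, -1.79, -4.72]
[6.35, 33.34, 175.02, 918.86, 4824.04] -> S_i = 6.35*5.25^i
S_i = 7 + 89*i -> [7, 96, 185, 274, 363]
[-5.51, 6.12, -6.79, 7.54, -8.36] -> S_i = -5.51*(-1.11)^i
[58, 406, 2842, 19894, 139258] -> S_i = 58*7^i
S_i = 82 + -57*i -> [82, 25, -32, -89, -146]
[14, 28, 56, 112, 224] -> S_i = 14*2^i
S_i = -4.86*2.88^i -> [-4.86, -14.0, -40.31, -116.1, -334.35]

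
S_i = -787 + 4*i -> [-787, -783, -779, -775, -771]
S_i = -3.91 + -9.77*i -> [-3.91, -13.68, -23.45, -33.22, -42.99]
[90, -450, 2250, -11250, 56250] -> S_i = 90*-5^i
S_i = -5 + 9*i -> [-5, 4, 13, 22, 31]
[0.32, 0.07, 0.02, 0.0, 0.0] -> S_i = 0.32*0.22^i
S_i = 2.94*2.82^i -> [2.94, 8.29, 23.38, 65.93, 185.93]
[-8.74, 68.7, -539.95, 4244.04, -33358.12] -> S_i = -8.74*(-7.86)^i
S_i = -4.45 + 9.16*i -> [-4.45, 4.71, 13.87, 23.03, 32.19]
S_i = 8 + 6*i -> [8, 14, 20, 26, 32]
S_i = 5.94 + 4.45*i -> [5.94, 10.39, 14.84, 19.29, 23.74]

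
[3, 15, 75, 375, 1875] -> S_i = 3*5^i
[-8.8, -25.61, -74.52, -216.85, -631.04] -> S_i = -8.80*2.91^i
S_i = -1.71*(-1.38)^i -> [-1.71, 2.36, -3.26, 4.49, -6.2]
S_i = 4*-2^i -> [4, -8, 16, -32, 64]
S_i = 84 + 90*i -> [84, 174, 264, 354, 444]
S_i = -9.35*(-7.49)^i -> [-9.35, 70.03, -524.54, 3928.77, -29426.52]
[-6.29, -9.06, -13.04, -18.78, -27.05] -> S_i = -6.29*1.44^i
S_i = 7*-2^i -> [7, -14, 28, -56, 112]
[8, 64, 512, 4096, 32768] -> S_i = 8*8^i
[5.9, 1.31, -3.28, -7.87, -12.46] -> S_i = 5.90 + -4.59*i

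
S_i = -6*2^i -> [-6, -12, -24, -48, -96]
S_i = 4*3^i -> [4, 12, 36, 108, 324]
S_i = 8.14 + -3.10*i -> [8.14, 5.04, 1.94, -1.16, -4.26]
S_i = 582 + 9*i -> [582, 591, 600, 609, 618]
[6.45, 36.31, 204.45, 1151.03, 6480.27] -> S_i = 6.45*5.63^i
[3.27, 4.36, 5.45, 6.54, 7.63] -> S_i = 3.27 + 1.09*i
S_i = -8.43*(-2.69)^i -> [-8.43, 22.68, -61.0, 164.09, -441.4]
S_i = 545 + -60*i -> [545, 485, 425, 365, 305]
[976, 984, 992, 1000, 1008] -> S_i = 976 + 8*i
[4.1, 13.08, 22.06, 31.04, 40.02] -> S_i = 4.10 + 8.98*i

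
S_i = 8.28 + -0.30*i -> [8.28, 7.98, 7.68, 7.38, 7.08]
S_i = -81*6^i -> [-81, -486, -2916, -17496, -104976]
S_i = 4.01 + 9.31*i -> [4.01, 13.32, 22.63, 31.94, 41.25]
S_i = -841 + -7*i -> [-841, -848, -855, -862, -869]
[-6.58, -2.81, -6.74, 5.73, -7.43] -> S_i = Random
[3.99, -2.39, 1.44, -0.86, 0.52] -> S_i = 3.99*(-0.60)^i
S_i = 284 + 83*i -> [284, 367, 450, 533, 616]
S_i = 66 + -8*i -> [66, 58, 50, 42, 34]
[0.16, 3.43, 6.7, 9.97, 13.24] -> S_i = 0.16 + 3.27*i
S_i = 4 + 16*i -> [4, 20, 36, 52, 68]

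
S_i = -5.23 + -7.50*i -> [-5.23, -12.73, -20.23, -27.73, -35.23]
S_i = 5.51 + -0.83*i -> [5.51, 4.68, 3.85, 3.02, 2.19]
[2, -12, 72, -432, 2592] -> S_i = 2*-6^i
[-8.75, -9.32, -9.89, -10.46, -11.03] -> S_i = -8.75 + -0.57*i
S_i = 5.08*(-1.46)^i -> [5.08, -7.42, 10.83, -15.81, 23.08]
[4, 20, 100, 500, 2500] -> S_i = 4*5^i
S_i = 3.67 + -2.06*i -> [3.67, 1.61, -0.45, -2.51, -4.57]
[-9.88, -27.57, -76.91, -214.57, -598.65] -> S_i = -9.88*2.79^i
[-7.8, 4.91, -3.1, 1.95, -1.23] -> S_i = -7.80*(-0.63)^i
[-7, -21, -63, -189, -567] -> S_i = -7*3^i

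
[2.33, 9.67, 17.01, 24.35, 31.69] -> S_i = 2.33 + 7.34*i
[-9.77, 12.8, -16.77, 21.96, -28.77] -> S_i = -9.77*(-1.31)^i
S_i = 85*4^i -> [85, 340, 1360, 5440, 21760]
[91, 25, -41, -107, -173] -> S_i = 91 + -66*i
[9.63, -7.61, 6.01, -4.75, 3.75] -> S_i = 9.63*(-0.79)^i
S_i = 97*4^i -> [97, 388, 1552, 6208, 24832]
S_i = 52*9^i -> [52, 468, 4212, 37908, 341172]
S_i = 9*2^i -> [9, 18, 36, 72, 144]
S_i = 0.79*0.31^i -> [0.79, 0.24, 0.08, 0.02, 0.01]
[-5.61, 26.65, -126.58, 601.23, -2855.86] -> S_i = -5.61*(-4.75)^i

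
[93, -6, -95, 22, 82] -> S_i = Random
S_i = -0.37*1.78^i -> [-0.37, -0.66, -1.17, -2.09, -3.71]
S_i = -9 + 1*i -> [-9, -8, -7, -6, -5]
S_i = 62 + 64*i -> [62, 126, 190, 254, 318]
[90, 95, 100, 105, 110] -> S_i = 90 + 5*i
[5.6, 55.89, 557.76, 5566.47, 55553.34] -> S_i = 5.60*9.98^i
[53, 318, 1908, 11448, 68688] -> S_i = 53*6^i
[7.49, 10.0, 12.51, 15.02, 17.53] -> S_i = 7.49 + 2.51*i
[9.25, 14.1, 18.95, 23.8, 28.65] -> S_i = 9.25 + 4.85*i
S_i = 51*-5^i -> [51, -255, 1275, -6375, 31875]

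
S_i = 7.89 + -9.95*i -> [7.89, -2.06, -12.01, -21.96, -31.91]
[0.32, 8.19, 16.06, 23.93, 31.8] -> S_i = 0.32 + 7.87*i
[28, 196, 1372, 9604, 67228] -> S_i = 28*7^i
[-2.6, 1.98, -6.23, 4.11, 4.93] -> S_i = Random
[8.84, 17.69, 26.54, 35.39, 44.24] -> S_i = 8.84 + 8.85*i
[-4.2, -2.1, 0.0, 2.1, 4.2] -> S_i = -4.20 + 2.10*i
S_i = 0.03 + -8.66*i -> [0.03, -8.63, -17.29, -25.95, -34.61]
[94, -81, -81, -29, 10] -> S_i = Random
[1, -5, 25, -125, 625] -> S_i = 1*-5^i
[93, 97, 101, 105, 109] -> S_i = 93 + 4*i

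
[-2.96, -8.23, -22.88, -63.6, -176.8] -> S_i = -2.96*2.78^i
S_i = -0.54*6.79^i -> [-0.54, -3.67, -24.9, -169.05, -1147.82]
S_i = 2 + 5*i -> [2, 7, 12, 17, 22]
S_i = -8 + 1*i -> [-8, -7, -6, -5, -4]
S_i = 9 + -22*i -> [9, -13, -35, -57, -79]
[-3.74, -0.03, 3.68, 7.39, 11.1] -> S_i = -3.74 + 3.71*i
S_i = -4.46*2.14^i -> [-4.46, -9.54, -20.43, -43.71, -93.54]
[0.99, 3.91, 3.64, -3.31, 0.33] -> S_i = Random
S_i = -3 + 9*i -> [-3, 6, 15, 24, 33]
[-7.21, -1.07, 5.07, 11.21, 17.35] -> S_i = -7.21 + 6.14*i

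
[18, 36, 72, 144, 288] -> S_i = 18*2^i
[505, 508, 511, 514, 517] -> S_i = 505 + 3*i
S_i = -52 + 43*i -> [-52, -9, 34, 77, 120]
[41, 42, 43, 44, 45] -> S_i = 41 + 1*i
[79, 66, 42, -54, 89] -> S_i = Random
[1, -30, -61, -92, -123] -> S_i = 1 + -31*i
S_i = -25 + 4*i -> [-25, -21, -17, -13, -9]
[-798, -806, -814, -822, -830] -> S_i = -798 + -8*i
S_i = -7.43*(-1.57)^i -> [-7.43, 11.67, -18.31, 28.75, -45.14]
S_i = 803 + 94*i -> [803, 897, 991, 1085, 1179]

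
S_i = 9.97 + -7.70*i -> [9.97, 2.27, -5.43, -13.13, -20.83]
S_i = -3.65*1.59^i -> [-3.65, -5.8, -9.23, -14.67, -23.33]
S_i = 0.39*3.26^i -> [0.39, 1.27, 4.14, 13.51, 44.05]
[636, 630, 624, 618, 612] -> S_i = 636 + -6*i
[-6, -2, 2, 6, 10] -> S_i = -6 + 4*i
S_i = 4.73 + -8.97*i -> [4.73, -4.24, -13.21, -22.18, -31.15]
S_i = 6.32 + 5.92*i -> [6.32, 12.24, 18.16, 24.08, 30.0]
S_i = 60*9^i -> [60, 540, 4860, 43740, 393660]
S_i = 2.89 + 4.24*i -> [2.89, 7.13, 11.37, 15.61, 19.85]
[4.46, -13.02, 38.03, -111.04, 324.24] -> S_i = 4.46*(-2.92)^i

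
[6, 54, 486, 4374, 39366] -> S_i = 6*9^i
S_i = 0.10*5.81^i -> [0.1, 0.58, 3.38, 19.61, 113.95]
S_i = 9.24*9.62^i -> [9.24, 88.89, 855.11, 8226.16, 79135.67]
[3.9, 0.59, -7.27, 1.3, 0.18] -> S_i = Random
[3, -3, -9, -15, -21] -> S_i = 3 + -6*i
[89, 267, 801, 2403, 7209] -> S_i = 89*3^i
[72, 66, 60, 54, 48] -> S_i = 72 + -6*i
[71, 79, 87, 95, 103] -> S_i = 71 + 8*i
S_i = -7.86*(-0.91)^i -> [-7.86, 7.15, -6.51, 5.92, -5.39]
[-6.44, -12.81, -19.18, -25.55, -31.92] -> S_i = -6.44 + -6.37*i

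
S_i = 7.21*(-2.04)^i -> [7.21, -14.71, 30.01, -61.21, 124.87]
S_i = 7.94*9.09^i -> [7.94, 72.17, 656.07, 5963.65, 54209.58]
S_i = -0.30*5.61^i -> [-0.3, -1.68, -9.44, -52.97, -297.15]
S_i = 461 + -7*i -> [461, 454, 447, 440, 433]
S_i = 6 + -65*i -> [6, -59, -124, -189, -254]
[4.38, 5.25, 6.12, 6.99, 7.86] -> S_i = 4.38 + 0.87*i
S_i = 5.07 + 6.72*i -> [5.07, 11.79, 18.51, 25.23, 31.95]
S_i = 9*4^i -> [9, 36, 144, 576, 2304]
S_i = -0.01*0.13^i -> [-0.01, -0.0, -0.0, -0.0, -0.0]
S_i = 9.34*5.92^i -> [9.34, 55.29, 327.33, 1937.81, 11471.86]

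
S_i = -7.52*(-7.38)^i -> [-7.52, 55.5, -409.57, 3022.64, -22307.11]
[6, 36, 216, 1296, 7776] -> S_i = 6*6^i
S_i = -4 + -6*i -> [-4, -10, -16, -22, -28]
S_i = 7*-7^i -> [7, -49, 343, -2401, 16807]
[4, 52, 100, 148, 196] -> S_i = 4 + 48*i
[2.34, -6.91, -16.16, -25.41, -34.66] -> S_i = 2.34 + -9.25*i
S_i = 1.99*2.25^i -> [1.99, 4.48, 10.07, 22.67, 51.0]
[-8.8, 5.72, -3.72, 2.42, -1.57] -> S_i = -8.80*(-0.65)^i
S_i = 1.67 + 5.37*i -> [1.67, 7.04, 12.41, 17.78, 23.15]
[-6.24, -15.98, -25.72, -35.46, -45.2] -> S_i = -6.24 + -9.74*i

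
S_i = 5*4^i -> [5, 20, 80, 320, 1280]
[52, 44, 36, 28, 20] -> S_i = 52 + -8*i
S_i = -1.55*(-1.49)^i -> [-1.55, 2.31, -3.44, 5.13, -7.64]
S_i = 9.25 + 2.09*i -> [9.25, 11.34, 13.43, 15.52, 17.61]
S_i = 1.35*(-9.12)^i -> [1.35, -12.31, 112.29, -1024.04, 9339.27]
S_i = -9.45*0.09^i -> [-9.45, -0.85, -0.08, -0.01, -0.0]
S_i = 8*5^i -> [8, 40, 200, 1000, 5000]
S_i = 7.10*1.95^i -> [7.1, 13.84, 27.0, 52.65, 102.66]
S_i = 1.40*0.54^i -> [1.4, 0.76, 0.41, 0.22, 0.12]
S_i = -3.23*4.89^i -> [-3.23, -15.79, -77.24, -377.68, -1846.88]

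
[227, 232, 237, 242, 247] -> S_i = 227 + 5*i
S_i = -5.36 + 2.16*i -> [-5.36, -3.2, -1.04, 1.12, 3.28]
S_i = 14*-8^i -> [14, -112, 896, -7168, 57344]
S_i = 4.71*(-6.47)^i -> [4.71, -30.47, 197.16, -1275.66, 8253.5]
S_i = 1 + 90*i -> [1, 91, 181, 271, 361]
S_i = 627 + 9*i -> [627, 636, 645, 654, 663]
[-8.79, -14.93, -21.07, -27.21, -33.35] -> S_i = -8.79 + -6.14*i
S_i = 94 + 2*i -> [94, 96, 98, 100, 102]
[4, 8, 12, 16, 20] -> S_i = 4 + 4*i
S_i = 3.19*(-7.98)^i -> [3.19, -25.46, 203.14, -1621.06, 12936.07]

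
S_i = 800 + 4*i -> [800, 804, 808, 812, 816]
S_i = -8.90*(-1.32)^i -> [-8.9, 11.75, -15.51, 20.47, -27.02]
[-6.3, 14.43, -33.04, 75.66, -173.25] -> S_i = -6.30*(-2.29)^i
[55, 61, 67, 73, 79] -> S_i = 55 + 6*i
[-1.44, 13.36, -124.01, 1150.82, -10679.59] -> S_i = -1.44*(-9.28)^i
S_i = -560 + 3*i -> [-560, -557, -554, -551, -548]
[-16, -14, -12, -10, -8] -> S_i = -16 + 2*i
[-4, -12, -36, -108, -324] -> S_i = -4*3^i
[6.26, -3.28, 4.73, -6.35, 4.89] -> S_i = Random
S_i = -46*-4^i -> [-46, 184, -736, 2944, -11776]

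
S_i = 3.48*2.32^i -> [3.48, 8.07, 18.73, 43.46, 100.82]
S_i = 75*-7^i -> [75, -525, 3675, -25725, 180075]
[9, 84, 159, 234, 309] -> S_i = 9 + 75*i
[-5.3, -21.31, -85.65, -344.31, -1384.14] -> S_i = -5.30*4.02^i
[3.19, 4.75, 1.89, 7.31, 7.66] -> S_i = Random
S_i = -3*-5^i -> [-3, 15, -75, 375, -1875]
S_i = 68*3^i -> [68, 204, 612, 1836, 5508]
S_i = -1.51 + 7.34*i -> [-1.51, 5.83, 13.17, 20.51, 27.85]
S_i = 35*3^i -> [35, 105, 315, 945, 2835]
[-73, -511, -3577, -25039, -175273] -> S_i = -73*7^i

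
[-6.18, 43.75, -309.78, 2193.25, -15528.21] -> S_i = -6.18*(-7.08)^i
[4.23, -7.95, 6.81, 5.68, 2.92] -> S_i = Random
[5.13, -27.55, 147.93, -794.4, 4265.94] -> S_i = 5.13*(-5.37)^i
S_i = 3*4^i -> [3, 12, 48, 192, 768]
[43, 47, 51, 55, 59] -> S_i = 43 + 4*i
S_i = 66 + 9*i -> [66, 75, 84, 93, 102]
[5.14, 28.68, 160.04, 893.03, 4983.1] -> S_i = 5.14*5.58^i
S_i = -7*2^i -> [-7, -14, -28, -56, -112]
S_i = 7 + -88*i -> [7, -81, -169, -257, -345]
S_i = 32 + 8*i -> [32, 40, 48, 56, 64]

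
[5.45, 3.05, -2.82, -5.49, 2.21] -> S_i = Random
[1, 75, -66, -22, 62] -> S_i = Random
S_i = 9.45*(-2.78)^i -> [9.45, -26.27, 73.03, -203.03, 564.43]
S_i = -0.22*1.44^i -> [-0.22, -0.32, -0.46, -0.66, -0.95]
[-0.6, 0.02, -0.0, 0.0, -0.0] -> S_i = -0.60*(-0.03)^i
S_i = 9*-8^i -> [9, -72, 576, -4608, 36864]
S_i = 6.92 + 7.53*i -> [6.92, 14.45, 21.98, 29.51, 37.04]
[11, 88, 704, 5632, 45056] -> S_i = 11*8^i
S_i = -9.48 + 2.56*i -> [-9.48, -6.92, -4.36, -1.8, 0.76]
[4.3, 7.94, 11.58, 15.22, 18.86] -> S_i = 4.30 + 3.64*i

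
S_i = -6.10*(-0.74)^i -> [-6.1, 4.51, -3.34, 2.47, -1.83]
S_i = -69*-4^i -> [-69, 276, -1104, 4416, -17664]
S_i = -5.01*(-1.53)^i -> [-5.01, 7.67, -11.73, 17.94, -27.45]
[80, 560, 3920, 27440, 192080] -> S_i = 80*7^i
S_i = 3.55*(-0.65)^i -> [3.55, -2.31, 1.5, -0.97, 0.63]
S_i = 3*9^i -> [3, 27, 243, 2187, 19683]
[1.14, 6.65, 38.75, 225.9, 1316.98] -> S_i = 1.14*5.83^i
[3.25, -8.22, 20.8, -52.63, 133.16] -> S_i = 3.25*(-2.53)^i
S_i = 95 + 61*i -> [95, 156, 217, 278, 339]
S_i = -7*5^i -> [-7, -35, -175, -875, -4375]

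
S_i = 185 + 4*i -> [185, 189, 193, 197, 201]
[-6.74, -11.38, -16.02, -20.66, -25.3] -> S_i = -6.74 + -4.64*i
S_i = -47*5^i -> [-47, -235, -1175, -5875, -29375]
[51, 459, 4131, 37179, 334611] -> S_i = 51*9^i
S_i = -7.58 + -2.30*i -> [-7.58, -9.88, -12.18, -14.48, -16.78]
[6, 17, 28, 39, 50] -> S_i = 6 + 11*i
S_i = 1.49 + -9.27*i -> [1.49, -7.78, -17.05, -26.32, -35.59]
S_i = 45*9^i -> [45, 405, 3645, 32805, 295245]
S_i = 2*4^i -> [2, 8, 32, 128, 512]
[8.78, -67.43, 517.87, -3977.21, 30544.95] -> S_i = 8.78*(-7.68)^i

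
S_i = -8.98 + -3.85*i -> [-8.98, -12.83, -16.68, -20.53, -24.38]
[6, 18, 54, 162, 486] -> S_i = 6*3^i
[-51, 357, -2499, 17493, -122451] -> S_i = -51*-7^i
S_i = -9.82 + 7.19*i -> [-9.82, -2.63, 4.56, 11.75, 18.94]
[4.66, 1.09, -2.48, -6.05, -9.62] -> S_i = 4.66 + -3.57*i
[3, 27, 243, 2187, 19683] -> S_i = 3*9^i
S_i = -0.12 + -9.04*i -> [-0.12, -9.16, -18.2, -27.24, -36.28]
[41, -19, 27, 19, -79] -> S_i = Random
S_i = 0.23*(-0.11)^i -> [0.23, -0.03, 0.0, -0.0, 0.0]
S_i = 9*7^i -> [9, 63, 441, 3087, 21609]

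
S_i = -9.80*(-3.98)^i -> [-9.8, 39.0, -155.24, 617.84, -2459.0]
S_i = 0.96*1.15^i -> [0.96, 1.1, 1.27, 1.46, 1.68]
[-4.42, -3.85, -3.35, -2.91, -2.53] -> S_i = -4.42*0.87^i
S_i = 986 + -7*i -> [986, 979, 972, 965, 958]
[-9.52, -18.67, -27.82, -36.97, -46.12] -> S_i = -9.52 + -9.15*i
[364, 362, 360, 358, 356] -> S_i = 364 + -2*i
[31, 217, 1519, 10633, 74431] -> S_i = 31*7^i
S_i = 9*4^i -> [9, 36, 144, 576, 2304]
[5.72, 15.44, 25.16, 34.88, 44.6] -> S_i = 5.72 + 9.72*i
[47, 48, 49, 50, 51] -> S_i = 47 + 1*i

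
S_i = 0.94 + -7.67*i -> [0.94, -6.73, -14.4, -22.07, -29.74]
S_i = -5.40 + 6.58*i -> [-5.4, 1.18, 7.76, 14.34, 20.92]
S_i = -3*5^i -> [-3, -15, -75, -375, -1875]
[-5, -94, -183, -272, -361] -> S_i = -5 + -89*i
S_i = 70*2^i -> [70, 140, 280, 560, 1120]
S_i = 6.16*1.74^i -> [6.16, 10.72, 18.65, 32.45, 56.46]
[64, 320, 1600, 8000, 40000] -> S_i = 64*5^i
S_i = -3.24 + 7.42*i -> [-3.24, 4.18, 11.6, 19.02, 26.44]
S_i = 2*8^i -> [2, 16, 128, 1024, 8192]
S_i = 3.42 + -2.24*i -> [3.42, 1.18, -1.06, -3.3, -5.54]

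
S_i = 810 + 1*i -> [810, 811, 812, 813, 814]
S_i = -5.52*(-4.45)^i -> [-5.52, 24.56, -109.31, 486.43, -2164.61]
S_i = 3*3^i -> [3, 9, 27, 81, 243]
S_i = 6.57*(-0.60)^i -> [6.57, -3.94, 2.37, -1.42, 0.85]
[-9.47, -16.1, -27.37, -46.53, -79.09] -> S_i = -9.47*1.70^i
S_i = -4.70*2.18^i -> [-4.7, -10.25, -22.34, -48.69, -106.15]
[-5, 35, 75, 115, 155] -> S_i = -5 + 40*i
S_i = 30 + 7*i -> [30, 37, 44, 51, 58]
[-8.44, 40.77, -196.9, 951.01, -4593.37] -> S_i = -8.44*(-4.83)^i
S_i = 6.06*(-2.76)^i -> [6.06, -16.73, 46.16, -127.41, 351.65]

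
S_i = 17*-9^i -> [17, -153, 1377, -12393, 111537]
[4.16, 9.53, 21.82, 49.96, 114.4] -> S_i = 4.16*2.29^i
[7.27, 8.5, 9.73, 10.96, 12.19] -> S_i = 7.27 + 1.23*i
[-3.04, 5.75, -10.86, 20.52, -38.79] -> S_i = -3.04*(-1.89)^i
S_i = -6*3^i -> [-6, -18, -54, -162, -486]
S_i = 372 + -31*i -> [372, 341, 310, 279, 248]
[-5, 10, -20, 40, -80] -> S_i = -5*-2^i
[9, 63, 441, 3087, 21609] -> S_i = 9*7^i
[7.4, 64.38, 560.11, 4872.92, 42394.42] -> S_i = 7.40*8.70^i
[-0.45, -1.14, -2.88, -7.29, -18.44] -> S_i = -0.45*2.53^i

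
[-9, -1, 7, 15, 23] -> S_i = -9 + 8*i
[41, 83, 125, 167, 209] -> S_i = 41 + 42*i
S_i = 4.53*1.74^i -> [4.53, 7.88, 13.72, 23.86, 41.52]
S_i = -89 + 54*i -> [-89, -35, 19, 73, 127]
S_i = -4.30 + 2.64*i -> [-4.3, -1.66, 0.98, 3.62, 6.26]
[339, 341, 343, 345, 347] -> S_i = 339 + 2*i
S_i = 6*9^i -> [6, 54, 486, 4374, 39366]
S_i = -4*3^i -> [-4, -12, -36, -108, -324]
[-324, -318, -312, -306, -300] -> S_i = -324 + 6*i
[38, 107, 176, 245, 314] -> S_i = 38 + 69*i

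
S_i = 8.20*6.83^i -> [8.2, 56.01, 382.52, 2612.62, 17844.18]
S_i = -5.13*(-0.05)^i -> [-5.13, 0.26, -0.01, 0.0, -0.0]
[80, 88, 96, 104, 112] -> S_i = 80 + 8*i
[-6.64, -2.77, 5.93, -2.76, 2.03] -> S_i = Random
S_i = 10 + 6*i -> [10, 16, 22, 28, 34]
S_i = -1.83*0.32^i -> [-1.83, -0.59, -0.19, -0.06, -0.02]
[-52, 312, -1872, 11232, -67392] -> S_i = -52*-6^i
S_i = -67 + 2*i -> [-67, -65, -63, -61, -59]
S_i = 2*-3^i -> [2, -6, 18, -54, 162]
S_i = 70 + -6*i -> [70, 64, 58, 52, 46]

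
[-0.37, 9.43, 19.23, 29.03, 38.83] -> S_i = -0.37 + 9.80*i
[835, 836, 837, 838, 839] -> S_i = 835 + 1*i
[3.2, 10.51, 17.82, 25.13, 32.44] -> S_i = 3.20 + 7.31*i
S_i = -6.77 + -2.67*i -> [-6.77, -9.44, -12.11, -14.78, -17.45]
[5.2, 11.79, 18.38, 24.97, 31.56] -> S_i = 5.20 + 6.59*i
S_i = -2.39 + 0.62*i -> [-2.39, -1.77, -1.15, -0.53, 0.09]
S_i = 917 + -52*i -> [917, 865, 813, 761, 709]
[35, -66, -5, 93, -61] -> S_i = Random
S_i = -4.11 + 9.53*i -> [-4.11, 5.42, 14.95, 24.48, 34.01]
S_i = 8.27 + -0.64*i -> [8.27, 7.63, 6.99, 6.35, 5.71]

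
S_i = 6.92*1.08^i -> [6.92, 7.47, 8.07, 8.72, 9.41]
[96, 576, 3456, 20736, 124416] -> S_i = 96*6^i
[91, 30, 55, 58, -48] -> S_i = Random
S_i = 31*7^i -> [31, 217, 1519, 10633, 74431]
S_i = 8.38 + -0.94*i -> [8.38, 7.44, 6.5, 5.56, 4.62]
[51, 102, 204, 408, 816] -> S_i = 51*2^i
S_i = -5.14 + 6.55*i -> [-5.14, 1.41, 7.96, 14.51, 21.06]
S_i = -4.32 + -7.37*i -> [-4.32, -11.69, -19.06, -26.43, -33.8]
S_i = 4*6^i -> [4, 24, 144, 864, 5184]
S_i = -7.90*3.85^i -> [-7.9, -30.42, -117.1, -450.83, -1735.68]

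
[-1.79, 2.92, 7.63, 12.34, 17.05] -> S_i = -1.79 + 4.71*i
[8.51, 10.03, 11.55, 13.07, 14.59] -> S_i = 8.51 + 1.52*i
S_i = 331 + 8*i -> [331, 339, 347, 355, 363]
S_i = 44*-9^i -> [44, -396, 3564, -32076, 288684]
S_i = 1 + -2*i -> [1, -1, -3, -5, -7]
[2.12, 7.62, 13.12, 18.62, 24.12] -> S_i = 2.12 + 5.50*i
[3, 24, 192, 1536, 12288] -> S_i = 3*8^i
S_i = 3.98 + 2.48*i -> [3.98, 6.46, 8.94, 11.42, 13.9]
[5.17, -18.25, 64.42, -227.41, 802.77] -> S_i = 5.17*(-3.53)^i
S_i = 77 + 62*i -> [77, 139, 201, 263, 325]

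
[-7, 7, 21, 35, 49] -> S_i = -7 + 14*i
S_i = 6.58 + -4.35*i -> [6.58, 2.23, -2.12, -6.47, -10.82]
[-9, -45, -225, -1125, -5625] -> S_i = -9*5^i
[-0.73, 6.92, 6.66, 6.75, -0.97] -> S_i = Random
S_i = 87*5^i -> [87, 435, 2175, 10875, 54375]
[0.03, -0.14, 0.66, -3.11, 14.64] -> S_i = 0.03*(-4.70)^i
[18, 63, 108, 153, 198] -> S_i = 18 + 45*i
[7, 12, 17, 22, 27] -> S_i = 7 + 5*i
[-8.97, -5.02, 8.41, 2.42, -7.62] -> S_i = Random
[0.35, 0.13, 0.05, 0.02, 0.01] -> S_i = 0.35*0.36^i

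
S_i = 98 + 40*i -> [98, 138, 178, 218, 258]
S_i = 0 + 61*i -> [0, 61, 122, 183, 244]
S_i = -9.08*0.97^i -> [-9.08, -8.81, -8.54, -8.29, -8.04]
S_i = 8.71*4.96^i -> [8.71, 43.2, 214.28, 1062.83, 5271.63]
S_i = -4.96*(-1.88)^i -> [-4.96, 9.32, -17.53, 32.96, -61.96]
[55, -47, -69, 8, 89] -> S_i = Random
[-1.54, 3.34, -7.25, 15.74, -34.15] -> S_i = -1.54*(-2.17)^i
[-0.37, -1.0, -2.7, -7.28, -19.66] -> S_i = -0.37*2.70^i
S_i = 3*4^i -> [3, 12, 48, 192, 768]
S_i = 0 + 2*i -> [0, 2, 4, 6, 8]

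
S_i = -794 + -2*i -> [-794, -796, -798, -800, -802]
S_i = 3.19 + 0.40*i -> [3.19, 3.59, 3.99, 4.39, 4.79]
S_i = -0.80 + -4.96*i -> [-0.8, -5.76, -10.72, -15.68, -20.64]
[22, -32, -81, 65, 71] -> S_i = Random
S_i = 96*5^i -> [96, 480, 2400, 12000, 60000]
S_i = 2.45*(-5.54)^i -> [2.45, -13.57, 75.19, -416.58, 2307.84]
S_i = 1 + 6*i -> [1, 7, 13, 19, 25]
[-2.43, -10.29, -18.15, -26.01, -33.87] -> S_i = -2.43 + -7.86*i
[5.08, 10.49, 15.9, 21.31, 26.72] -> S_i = 5.08 + 5.41*i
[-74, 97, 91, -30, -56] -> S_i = Random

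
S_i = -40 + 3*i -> [-40, -37, -34, -31, -28]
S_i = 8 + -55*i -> [8, -47, -102, -157, -212]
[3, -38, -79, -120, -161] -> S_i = 3 + -41*i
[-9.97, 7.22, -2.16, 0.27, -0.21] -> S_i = Random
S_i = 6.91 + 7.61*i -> [6.91, 14.52, 22.13, 29.74, 37.35]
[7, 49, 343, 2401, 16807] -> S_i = 7*7^i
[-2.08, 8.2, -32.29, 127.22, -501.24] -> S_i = -2.08*(-3.94)^i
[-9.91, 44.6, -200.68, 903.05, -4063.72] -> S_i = -9.91*(-4.50)^i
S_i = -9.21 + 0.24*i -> [-9.21, -8.97, -8.73, -8.49, -8.25]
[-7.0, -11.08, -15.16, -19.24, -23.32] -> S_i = -7.00 + -4.08*i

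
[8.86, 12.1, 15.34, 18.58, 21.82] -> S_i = 8.86 + 3.24*i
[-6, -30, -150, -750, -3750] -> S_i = -6*5^i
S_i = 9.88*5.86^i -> [9.88, 57.9, 339.28, 1988.15, 11650.58]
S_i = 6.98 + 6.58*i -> [6.98, 13.56, 20.14, 26.72, 33.3]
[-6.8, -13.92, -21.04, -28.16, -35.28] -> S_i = -6.80 + -7.12*i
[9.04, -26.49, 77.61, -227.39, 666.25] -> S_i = 9.04*(-2.93)^i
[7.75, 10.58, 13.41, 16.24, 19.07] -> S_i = 7.75 + 2.83*i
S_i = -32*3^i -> [-32, -96, -288, -864, -2592]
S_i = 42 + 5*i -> [42, 47, 52, 57, 62]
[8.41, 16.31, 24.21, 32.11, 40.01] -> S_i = 8.41 + 7.90*i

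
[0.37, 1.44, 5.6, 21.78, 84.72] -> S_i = 0.37*3.89^i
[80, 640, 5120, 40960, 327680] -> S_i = 80*8^i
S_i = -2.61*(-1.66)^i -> [-2.61, 4.33, -7.19, 11.94, -19.82]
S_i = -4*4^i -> [-4, -16, -64, -256, -1024]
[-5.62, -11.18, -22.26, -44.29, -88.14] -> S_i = -5.62*1.99^i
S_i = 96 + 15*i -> [96, 111, 126, 141, 156]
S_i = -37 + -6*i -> [-37, -43, -49, -55, -61]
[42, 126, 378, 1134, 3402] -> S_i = 42*3^i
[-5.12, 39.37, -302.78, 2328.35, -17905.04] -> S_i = -5.12*(-7.69)^i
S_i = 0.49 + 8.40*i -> [0.49, 8.89, 17.29, 25.69, 34.09]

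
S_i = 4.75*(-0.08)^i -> [4.75, -0.38, 0.03, -0.0, 0.0]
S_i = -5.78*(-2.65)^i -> [-5.78, 15.32, -40.59, 107.56, -285.04]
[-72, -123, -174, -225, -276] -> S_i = -72 + -51*i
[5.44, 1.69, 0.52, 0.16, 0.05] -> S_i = 5.44*0.31^i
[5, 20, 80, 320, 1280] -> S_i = 5*4^i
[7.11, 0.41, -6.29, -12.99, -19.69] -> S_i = 7.11 + -6.70*i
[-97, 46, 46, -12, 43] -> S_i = Random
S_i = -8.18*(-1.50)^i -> [-8.18, 12.27, -18.4, 27.61, -41.41]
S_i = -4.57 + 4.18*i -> [-4.57, -0.39, 3.79, 7.97, 12.15]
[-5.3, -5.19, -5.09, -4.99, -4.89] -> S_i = -5.30*0.98^i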